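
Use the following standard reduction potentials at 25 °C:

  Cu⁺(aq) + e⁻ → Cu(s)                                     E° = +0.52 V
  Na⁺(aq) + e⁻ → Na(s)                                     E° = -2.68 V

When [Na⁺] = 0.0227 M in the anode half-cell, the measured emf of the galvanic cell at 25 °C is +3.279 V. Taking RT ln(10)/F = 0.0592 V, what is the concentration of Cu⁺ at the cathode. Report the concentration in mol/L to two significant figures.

0.49 M

Cu⁺/Cu is the cathode, Na⁺/Na the anode: E°cell = +3.20 V, n = 1.
Overall reaction: Cu⁺(aq) + Na(s) → Cu(s) + Na⁺(aq); Q = [Na⁺]^1/[Cu⁺]^1.
From E = E° − (0.0592/n) log Q: log Q = (E° − E)·n/0.0592 = (+3.20 − (+3.279))·1/0.0592 = -1.3345.
So 1·log[Cu⁺] = 1·log(0.0227) − log Q = -1.6440 − (-1.3345) = -0.3095; [Cu⁺] = 10^(-0.3095) ≈ 0.49 M.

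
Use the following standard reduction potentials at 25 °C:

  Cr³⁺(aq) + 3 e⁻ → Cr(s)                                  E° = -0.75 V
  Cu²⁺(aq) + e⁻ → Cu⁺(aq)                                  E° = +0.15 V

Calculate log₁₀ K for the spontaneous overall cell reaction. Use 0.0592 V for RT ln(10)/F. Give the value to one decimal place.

45.6

Cathode: Cu²⁺/Cu⁺; anode: Cr³⁺/Cr. E°cell = +0.90 V, n = 3.
log K = nE°cell / 0.0592 = (3)(+0.90) / 0.0592 = 45.6.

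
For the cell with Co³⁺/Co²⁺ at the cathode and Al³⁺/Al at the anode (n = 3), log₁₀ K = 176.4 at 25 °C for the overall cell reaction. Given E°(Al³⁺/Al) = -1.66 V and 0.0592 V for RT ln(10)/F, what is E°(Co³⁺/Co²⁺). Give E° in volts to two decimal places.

+1.82 V

E°cell = (0.0592/n)·log K = (0.0592/3)(176.4) = +3.481 V.
Since Co³⁺/Co²⁺ is the cathode and Al³⁺/Al the anode, E°cell = E°(Co³⁺/Co²⁺) − E°(Al³⁺/Al).
So E°(Co³⁺/Co²⁺) = E°cell + E°(Al³⁺/Al) = +3.481 + (-1.66) = +1.82 V.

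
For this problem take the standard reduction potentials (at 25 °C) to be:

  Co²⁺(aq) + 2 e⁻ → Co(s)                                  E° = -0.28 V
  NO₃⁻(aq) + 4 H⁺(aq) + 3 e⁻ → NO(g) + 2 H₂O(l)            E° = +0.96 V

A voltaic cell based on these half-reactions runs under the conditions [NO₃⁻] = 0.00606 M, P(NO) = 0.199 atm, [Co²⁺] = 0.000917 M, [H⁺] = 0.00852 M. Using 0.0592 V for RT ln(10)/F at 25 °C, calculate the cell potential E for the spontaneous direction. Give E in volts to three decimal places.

+1.137 V

NO₃⁻/NO is the cathode (higher E°), Co²⁺/Co the anode: E°cell = +0.96 − (-0.28) = +1.24 V, n = 6.
Overall: 2 NO₃⁻(aq) + 8 H⁺(aq) + 3 Co(s) → 2 NO(g) + 4 H₂O(l) + 3 Co²⁺(aq)
Q = P(NO)^2·[Co²⁺]^3 / ([NO₃⁻]^2·[H⁺]^8); log Q = 10.476.
E = E° − (0.0592/n) log Q = +1.24 − (0.0592/6)(10.476) = +1.137 V.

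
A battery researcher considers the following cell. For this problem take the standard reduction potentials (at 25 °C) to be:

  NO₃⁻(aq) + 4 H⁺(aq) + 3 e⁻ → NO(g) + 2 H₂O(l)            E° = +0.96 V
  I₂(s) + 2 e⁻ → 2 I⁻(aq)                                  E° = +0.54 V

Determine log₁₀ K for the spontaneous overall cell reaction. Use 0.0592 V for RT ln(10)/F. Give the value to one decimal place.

Cathode: NO₃⁻/NO; anode: I₂/I⁻. E°cell = +0.42 V, n = 6.
log K = nE°cell / 0.0592 = (6)(+0.42) / 0.0592 = 42.6.

42.6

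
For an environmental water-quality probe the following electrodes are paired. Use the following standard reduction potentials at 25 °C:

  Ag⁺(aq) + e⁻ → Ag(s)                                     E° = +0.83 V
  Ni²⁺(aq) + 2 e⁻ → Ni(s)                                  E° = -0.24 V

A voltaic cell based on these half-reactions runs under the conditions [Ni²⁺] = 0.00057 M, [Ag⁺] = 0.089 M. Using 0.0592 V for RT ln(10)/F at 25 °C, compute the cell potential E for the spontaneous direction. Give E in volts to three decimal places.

Ag⁺/Ag is the cathode (higher E°), Ni²⁺/Ni the anode: E°cell = +0.83 − (-0.24) = +1.07 V, n = 2.
Overall: 2 Ag⁺(aq) + Ni(s) → 2 Ag(s) + Ni²⁺(aq)
Q = [Ni²⁺] / ([Ag⁺]^2); log Q = -1.143.
E = E° − (0.0592/n) log Q = +1.07 − (0.0592/2)(-1.143) = +1.104 V.

+1.104 V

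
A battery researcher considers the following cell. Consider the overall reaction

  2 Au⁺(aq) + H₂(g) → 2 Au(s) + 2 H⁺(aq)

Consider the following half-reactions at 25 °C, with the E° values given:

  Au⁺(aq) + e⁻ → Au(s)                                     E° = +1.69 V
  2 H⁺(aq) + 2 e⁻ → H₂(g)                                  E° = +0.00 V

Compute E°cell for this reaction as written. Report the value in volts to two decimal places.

The Au⁺/Au couple has the higher reduction potential, so it is the cathode; H⁺/H₂ is oxidised at the anode.
E°cell = E°(cathode) − E°(anode) = (+1.69) − (+0.00) = +1.69 V.

+1.69 V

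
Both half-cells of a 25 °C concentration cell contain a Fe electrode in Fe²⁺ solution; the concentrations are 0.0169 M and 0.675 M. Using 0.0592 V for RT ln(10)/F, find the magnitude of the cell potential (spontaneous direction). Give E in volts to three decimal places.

For a concentration cell E°cell = 0. The 0.675 M side is the cathode (reduction is favoured where [Fe²⁺] is higher).
With n = 2, E = −(0.0592/2) log([Fe²⁺]ₐₙ/[Fe²⁺]꜀ₐₜ) = −(0.0592/2) log(0.0169/0.675) = −(0.0592/2)(-1.601) = +0.047 V.

+0.047 V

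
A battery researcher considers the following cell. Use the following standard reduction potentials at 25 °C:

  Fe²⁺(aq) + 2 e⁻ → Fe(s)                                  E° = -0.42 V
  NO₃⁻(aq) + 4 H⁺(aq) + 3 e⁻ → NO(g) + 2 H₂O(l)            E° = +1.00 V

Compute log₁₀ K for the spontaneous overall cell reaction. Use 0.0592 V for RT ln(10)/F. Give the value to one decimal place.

Cathode: NO₃⁻/NO; anode: Fe²⁺/Fe. E°cell = +1.42 V, n = 6.
log K = nE°cell / 0.0592 = (6)(+1.42) / 0.0592 = 143.9.

143.9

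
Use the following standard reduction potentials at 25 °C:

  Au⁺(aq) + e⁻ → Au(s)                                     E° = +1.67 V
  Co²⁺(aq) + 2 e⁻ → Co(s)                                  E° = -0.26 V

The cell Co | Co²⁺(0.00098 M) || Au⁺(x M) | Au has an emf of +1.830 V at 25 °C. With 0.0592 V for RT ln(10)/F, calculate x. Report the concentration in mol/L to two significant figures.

0.00064 M

Au⁺/Au is the cathode, Co²⁺/Co the anode: E°cell = +1.93 V, n = 2.
Overall reaction: 2 Au⁺(aq) + Co(s) → 2 Au(s) + Co²⁺(aq); Q = [Co²⁺]^1/[Au⁺]^2.
From E = E° − (0.0592/n) log Q: log Q = (E° − E)·n/0.0592 = (+1.93 − (+1.830))·2/0.0592 = 3.3784.
So 2·log[Au⁺] = 1·log(0.00098) − log Q = -3.0088 − (3.3784) = -6.3872; log[Au⁺] = -6.3872 / 2 = -3.1936; [Au⁺] = 10^(-3.1936) ≈ 0.00064 M.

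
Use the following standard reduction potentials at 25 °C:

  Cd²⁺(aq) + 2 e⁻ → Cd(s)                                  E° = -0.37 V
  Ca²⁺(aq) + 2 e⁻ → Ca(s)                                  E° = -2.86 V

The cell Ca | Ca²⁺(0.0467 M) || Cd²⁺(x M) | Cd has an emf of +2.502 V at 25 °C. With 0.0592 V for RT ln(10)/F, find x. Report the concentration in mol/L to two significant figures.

Cd²⁺/Cd is the cathode, Ca²⁺/Ca the anode: E°cell = +2.49 V, n = 2.
Overall reaction: Cd²⁺(aq) + Ca(s) → Cd(s) + Ca²⁺(aq); Q = [Ca²⁺]^1/[Cd²⁺]^1.
From E = E° − (0.0592/n) log Q: log Q = (E° − E)·n/0.0592 = (+2.49 − (+2.502))·2/0.0592 = -0.4054.
So 1·log[Cd²⁺] = 1·log(0.0467) − log Q = -1.3307 − (-0.4054) = -0.9253; [Cd²⁺] = 10^(-0.9253) ≈ 0.12 M.

0.12 M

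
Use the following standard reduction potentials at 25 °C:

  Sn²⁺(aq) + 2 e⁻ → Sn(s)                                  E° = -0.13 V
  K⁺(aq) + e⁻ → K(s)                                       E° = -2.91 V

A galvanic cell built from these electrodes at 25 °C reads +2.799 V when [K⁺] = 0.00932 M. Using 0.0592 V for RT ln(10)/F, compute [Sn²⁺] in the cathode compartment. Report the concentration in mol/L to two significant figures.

Sn²⁺/Sn is the cathode, K⁺/K the anode: E°cell = +2.78 V, n = 2.
Overall reaction: Sn²⁺(aq) + 2 K(s) → Sn(s) + 2 K⁺(aq); Q = [K⁺]^2/[Sn²⁺]^1.
From E = E° − (0.0592/n) log Q: log Q = (E° − E)·n/0.0592 = (+2.78 − (+2.799))·2/0.0592 = -0.6419.
So 1·log[Sn²⁺] = 2·log(0.00932) − log Q = -4.0612 − (-0.6419) = -3.4193; [Sn²⁺] = 10^(-3.4193) ≈ 0.00038 M.

0.00038 M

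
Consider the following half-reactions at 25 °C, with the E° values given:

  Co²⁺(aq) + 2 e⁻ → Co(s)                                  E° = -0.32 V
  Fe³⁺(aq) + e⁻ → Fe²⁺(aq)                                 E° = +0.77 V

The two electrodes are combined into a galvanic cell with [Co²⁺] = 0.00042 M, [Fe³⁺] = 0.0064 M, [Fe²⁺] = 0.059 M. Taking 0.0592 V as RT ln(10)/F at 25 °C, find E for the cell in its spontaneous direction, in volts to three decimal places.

+1.133 V

Fe³⁺/Fe²⁺ is the cathode (higher E°), Co²⁺/Co the anode: E°cell = +0.77 − (-0.32) = +1.09 V, n = 2.
Overall: 2 Fe³⁺(aq) + Co(s) → 2 Fe²⁺(aq) + Co²⁺(aq)
Q = [Fe²⁺]^2·[Co²⁺] / ([Fe³⁺]^2); log Q = -1.447.
E = E° − (0.0592/n) log Q = +1.09 − (0.0592/2)(-1.447) = +1.133 V.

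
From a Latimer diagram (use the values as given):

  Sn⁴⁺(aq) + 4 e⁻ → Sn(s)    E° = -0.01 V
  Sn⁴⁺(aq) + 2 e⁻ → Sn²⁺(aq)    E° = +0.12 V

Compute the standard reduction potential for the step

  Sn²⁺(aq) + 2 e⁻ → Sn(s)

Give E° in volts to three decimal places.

Sequential free energies add, so n₃E°₃ = n₁E°₁ + n₂E°₂.
With n₃ = 4, and the known step contributing 2×(+0.12) V, the unknown satisfies 2·E° = 4×(-0.01) − 2×(+0.12) = -0.280.
E° = -0.280 / 2 = -0.140 V.

-0.140 V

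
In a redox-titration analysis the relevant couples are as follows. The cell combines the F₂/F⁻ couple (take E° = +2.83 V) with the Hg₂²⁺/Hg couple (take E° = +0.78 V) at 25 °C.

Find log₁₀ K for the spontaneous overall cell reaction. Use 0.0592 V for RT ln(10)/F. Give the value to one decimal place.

69.3

Cathode: F₂/F⁻; anode: Hg₂²⁺/Hg. E°cell = +2.05 V, n = 2.
log K = nE°cell / 0.0592 = (2)(+2.05) / 0.0592 = 69.3.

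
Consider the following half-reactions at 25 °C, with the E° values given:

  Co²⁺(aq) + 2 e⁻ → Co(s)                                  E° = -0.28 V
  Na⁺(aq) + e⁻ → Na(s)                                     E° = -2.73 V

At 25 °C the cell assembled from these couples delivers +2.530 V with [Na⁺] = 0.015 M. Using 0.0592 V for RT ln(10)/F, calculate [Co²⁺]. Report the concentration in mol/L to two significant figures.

0.11 M

Co²⁺/Co is the cathode, Na⁺/Na the anode: E°cell = +2.45 V, n = 2.
Overall reaction: Co²⁺(aq) + 2 Na(s) → Co(s) + 2 Na⁺(aq); Q = [Na⁺]^2/[Co²⁺]^1.
From E = E° − (0.0592/n) log Q: log Q = (E° − E)·n/0.0592 = (+2.45 − (+2.530))·2/0.0592 = -2.7027.
So 1·log[Co²⁺] = 2·log(0.015) − log Q = -3.6478 − (-2.7027) = -0.9451; [Co²⁺] = 10^(-0.9451) ≈ 0.11 M.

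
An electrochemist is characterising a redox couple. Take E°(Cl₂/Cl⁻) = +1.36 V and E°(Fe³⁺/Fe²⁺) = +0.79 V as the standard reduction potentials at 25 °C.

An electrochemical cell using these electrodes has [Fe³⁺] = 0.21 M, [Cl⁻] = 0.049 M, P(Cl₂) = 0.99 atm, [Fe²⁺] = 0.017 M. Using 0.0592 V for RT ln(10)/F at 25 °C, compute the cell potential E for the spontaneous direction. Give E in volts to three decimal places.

Cl₂/Cl⁻ is the cathode (higher E°), Fe³⁺/Fe²⁺ the anode: E°cell = +1.36 − (+0.79) = +0.57 V, n = 2.
Overall: Cl₂(g) + 2 Fe²⁺(aq) → 2 Cl⁻(aq) + 2 Fe³⁺(aq)
Q = [Cl⁻]^2·[Fe³⁺]^2 / (P(Cl₂)·[Fe²⁺]^2); log Q = -0.432.
E = E° − (0.0592/n) log Q = +0.57 − (0.0592/2)(-0.432) = +0.583 V.

+0.583 V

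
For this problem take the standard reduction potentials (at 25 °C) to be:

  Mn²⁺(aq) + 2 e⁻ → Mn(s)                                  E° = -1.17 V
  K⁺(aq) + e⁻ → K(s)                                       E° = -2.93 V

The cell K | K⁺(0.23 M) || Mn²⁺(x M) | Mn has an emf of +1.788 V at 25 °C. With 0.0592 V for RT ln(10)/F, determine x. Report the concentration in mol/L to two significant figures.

Mn²⁺/Mn is the cathode, K⁺/K the anode: E°cell = +1.76 V, n = 2.
Overall reaction: Mn²⁺(aq) + 2 K(s) → Mn(s) + 2 K⁺(aq); Q = [K⁺]^2/[Mn²⁺]^1.
From E = E° − (0.0592/n) log Q: log Q = (E° − E)·n/0.0592 = (+1.76 − (+1.788))·2/0.0592 = -0.9459.
So 1·log[Mn²⁺] = 2·log(0.23) − log Q = -1.2765 − (-0.9459) = -0.3306; [Mn²⁺] = 10^(-0.3306) ≈ 0.47 M.

0.47 M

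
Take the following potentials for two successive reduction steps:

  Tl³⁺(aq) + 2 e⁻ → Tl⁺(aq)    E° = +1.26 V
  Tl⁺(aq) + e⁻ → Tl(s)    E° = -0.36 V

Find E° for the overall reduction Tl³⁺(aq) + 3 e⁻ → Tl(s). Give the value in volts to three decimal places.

Adding the free-energy changes (−nFE°) of the two steps gives −n₃FE°₃ = −n₁FE°₁ − n₂FE°₂.
E°₃ = (2×+1.26 + 1×-0.36) / 3 = (+2.160) / 3 = +0.720 V.

+0.720 V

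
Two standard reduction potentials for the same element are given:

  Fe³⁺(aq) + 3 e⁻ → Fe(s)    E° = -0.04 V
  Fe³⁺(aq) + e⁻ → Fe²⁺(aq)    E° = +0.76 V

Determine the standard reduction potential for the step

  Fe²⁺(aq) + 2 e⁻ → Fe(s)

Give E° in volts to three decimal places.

Sequential free energies add, so n₃E°₃ = n₁E°₁ + n₂E°₂.
With n₃ = 3, and the known step contributing 1×(+0.76) V, the unknown satisfies 2·E° = 3×(-0.04) − 1×(+0.76) = -0.880.
E° = -0.880 / 2 = -0.440 V.

-0.440 V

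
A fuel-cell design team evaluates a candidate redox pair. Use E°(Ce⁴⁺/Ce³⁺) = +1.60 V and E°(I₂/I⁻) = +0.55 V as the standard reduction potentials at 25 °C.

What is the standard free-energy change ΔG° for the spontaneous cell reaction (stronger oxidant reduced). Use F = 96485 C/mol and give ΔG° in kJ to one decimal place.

-202.6 kJ

Ce⁴⁺/Ce³⁺ (E° = +1.60 V) is the cathode; I₂/I⁻ (E° = +0.55 V) is the anode, so E°cell = +1.05 V.
Balancing electrons gives n = 2 (lcm of 1 and 2).
ΔG° = −nFE° = −(2)(96485)(+1.05) = -202,618 J = -202.6 kJ.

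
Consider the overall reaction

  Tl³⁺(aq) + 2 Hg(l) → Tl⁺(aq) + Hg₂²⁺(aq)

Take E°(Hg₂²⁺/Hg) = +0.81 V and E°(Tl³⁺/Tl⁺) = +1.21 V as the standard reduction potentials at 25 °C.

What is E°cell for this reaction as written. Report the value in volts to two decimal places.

The Tl³⁺/Tl⁺ couple has the higher reduction potential, so it is the cathode; Hg₂²⁺/Hg is oxidised at the anode.
E°cell = E°(cathode) − E°(anode) = (+1.21) − (+0.81) = +0.40 V.
Since E°cell > 0, the reaction is spontaneous under standard conditions.

+0.40 V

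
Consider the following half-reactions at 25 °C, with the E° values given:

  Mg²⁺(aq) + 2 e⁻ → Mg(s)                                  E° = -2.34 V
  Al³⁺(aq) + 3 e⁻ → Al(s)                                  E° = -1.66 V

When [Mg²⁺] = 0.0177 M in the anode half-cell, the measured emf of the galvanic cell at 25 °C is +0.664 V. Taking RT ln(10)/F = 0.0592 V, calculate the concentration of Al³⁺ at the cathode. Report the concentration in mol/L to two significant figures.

Al³⁺/Al is the cathode, Mg²⁺/Mg the anode: E°cell = +0.68 V, n = 6.
Overall reaction: 2 Al³⁺(aq) + 3 Mg(s) → 2 Al(s) + 3 Mg²⁺(aq); Q = [Mg²⁺]^3/[Al³⁺]^2.
From E = E° − (0.0592/n) log Q: log Q = (E° − E)·n/0.0592 = (+0.68 − (+0.664))·6/0.0592 = 1.6216.
So 2·log[Al³⁺] = 3·log(0.0177) − log Q = -5.2561 − (1.6216) = -6.8777; log[Al³⁺] = -6.8777 / 2 = -3.4388; [Al³⁺] = 10^(-3.4388) ≈ 0.00036 M.

0.00036 M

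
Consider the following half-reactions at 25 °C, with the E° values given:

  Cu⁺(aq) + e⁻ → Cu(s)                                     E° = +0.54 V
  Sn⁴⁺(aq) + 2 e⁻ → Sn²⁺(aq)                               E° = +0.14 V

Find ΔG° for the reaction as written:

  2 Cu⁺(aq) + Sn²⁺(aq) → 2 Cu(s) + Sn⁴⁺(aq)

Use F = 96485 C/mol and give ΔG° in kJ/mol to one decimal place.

As written, Cu⁺/Cu is reduced (cathode) and Sn⁴⁺/Sn²⁺ is oxidised (anode), so E°cell = (+0.54) − (+0.14) = +0.40 V.
Balancing electrons gives n = 2.
ΔG° = −nFE° = −(2)(96485)(+0.40) = -77,188 J = -77.2 kJ/mol.

-77.2 kJ/mol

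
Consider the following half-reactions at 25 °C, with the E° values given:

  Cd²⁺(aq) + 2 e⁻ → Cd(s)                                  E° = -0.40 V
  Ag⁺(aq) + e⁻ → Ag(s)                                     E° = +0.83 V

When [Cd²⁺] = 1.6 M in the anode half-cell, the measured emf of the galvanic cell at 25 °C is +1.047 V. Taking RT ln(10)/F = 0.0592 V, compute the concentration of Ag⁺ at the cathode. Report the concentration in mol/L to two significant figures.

0.0010 M

Ag⁺/Ag is the cathode, Cd²⁺/Cd the anode: E°cell = +1.23 V, n = 2.
Overall reaction: 2 Ag⁺(aq) + Cd(s) → 2 Ag(s) + Cd²⁺(aq); Q = [Cd²⁺]^1/[Ag⁺]^2.
From E = E° − (0.0592/n) log Q: log Q = (E° − E)·n/0.0592 = (+1.23 − (+1.047))·2/0.0592 = 6.1824.
So 2·log[Ag⁺] = 1·log(1.6) − log Q = 0.2041 − (6.1824) = -5.9783; log[Ag⁺] = -5.9783 / 2 = -2.9891; [Ag⁺] = 10^(-2.9891) ≈ 0.0010 M.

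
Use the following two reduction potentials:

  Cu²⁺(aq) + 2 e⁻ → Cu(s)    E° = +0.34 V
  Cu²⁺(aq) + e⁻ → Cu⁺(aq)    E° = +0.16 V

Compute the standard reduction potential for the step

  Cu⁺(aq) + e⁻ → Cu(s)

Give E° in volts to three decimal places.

Sequential free energies add, so n₃E°₃ = n₁E°₁ + n₂E°₂.
With n₃ = 2, and the known step contributing 1×(+0.16) V, the unknown satisfies 1·E° = 2×(+0.34) − 1×(+0.16) = +0.520.
E° = +0.520 / 1 = +0.520 V.

+0.520 V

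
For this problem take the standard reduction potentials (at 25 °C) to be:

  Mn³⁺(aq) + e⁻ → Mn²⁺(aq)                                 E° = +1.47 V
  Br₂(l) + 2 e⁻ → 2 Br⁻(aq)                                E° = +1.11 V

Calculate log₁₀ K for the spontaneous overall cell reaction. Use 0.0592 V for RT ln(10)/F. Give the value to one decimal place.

Cathode: Mn³⁺/Mn²⁺; anode: Br₂/Br⁻. E°cell = +0.36 V, n = 2.
log K = nE°cell / 0.0592 = (2)(+0.36) / 0.0592 = 12.2.

12.2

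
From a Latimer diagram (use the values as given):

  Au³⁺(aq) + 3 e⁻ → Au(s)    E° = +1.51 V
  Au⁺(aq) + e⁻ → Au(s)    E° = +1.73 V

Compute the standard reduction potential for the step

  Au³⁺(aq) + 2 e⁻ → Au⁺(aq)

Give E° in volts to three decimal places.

+1.400 V

Sequential free energies add, so n₃E°₃ = n₁E°₁ + n₂E°₂.
With n₃ = 3, and the known step contributing 1×(+1.73) V, the unknown satisfies 2·E° = 3×(+1.51) − 1×(+1.73) = +2.800.
E° = +2.800 / 2 = +1.400 V.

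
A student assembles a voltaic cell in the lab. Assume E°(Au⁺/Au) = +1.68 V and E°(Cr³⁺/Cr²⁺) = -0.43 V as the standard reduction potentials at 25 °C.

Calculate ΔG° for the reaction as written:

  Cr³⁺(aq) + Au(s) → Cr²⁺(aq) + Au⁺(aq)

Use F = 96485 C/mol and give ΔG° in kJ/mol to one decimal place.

+203.6 kJ/mol

As written, Cr³⁺/Cr²⁺ is reduced (cathode) and Au⁺/Au is oxidised (anode), so E°cell = (-0.43) − (+1.68) = -2.11 V.
Balancing electrons gives n = 1.
ΔG° = −nFE° = −(1)(96485)(-2.11) = 203,583 J = +203.6 kJ/mol.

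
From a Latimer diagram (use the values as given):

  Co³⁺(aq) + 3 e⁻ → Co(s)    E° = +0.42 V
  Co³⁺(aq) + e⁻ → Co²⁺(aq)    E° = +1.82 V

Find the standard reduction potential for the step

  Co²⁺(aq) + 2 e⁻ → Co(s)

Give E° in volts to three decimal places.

-0.280 V

Sequential free energies add, so n₃E°₃ = n₁E°₁ + n₂E°₂.
With n₃ = 3, and the known step contributing 1×(+1.82) V, the unknown satisfies 2·E° = 3×(+0.42) − 1×(+1.82) = -0.560.
E° = -0.560 / 2 = -0.280 V.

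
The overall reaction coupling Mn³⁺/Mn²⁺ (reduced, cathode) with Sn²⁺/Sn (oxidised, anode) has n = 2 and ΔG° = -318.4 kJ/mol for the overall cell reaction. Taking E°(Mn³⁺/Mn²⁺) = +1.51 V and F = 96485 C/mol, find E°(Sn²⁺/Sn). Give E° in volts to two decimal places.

E°cell = −ΔG°/(nF) = −(-318.4×10³)/((2)(96485)) = +1.650 V.
Since Mn³⁺/Mn²⁺ is the cathode and Sn²⁺/Sn the anode, E°cell = E°(Mn³⁺/Mn²⁺) − E°(Sn²⁺/Sn).
So E°(Sn²⁺/Sn) = E°(Mn³⁺/Mn²⁺) − E°cell = (+1.51) − (+1.650) = -0.14 V.

-0.14 V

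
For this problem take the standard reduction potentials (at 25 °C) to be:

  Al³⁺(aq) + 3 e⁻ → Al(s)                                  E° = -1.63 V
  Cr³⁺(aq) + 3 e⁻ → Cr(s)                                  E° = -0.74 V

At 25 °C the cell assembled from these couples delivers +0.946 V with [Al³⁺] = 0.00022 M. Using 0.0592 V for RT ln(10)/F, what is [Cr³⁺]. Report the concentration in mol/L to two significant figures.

Cr³⁺/Cr is the cathode, Al³⁺/Al the anode: E°cell = +0.89 V, n = 3.
Overall reaction: Cr³⁺(aq) + Al(s) → Cr(s) + Al³⁺(aq); Q = [Al³⁺]^1/[Cr³⁺]^1.
From E = E° − (0.0592/n) log Q: log Q = (E° − E)·n/0.0592 = (+0.89 − (+0.946))·3/0.0592 = -2.8378.
So 1·log[Cr³⁺] = 1·log(0.00022) − log Q = -3.6576 − (-2.8378) = -0.8198; [Cr³⁺] = 10^(-0.8198) ≈ 0.15 M.

0.15 M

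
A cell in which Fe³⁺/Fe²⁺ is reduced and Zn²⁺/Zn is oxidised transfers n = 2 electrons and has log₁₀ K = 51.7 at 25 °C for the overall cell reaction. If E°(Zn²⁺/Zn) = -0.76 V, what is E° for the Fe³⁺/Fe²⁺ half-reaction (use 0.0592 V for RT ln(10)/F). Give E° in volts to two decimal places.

E°cell = (0.0592/n)·log K = (0.0592/2)(51.7) = +1.530 V.
Since Fe³⁺/Fe²⁺ is the cathode and Zn²⁺/Zn the anode, E°cell = E°(Fe³⁺/Fe²⁺) − E°(Zn²⁺/Zn).
So E°(Fe³⁺/Fe²⁺) = E°cell + E°(Zn²⁺/Zn) = +1.530 + (-0.76) = +0.77 V.

+0.77 V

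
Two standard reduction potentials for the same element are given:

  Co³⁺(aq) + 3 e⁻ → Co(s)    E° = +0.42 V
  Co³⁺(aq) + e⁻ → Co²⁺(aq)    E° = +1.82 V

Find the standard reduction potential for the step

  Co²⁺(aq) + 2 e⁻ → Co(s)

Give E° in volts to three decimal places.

Sequential free energies add, so n₃E°₃ = n₁E°₁ + n₂E°₂.
With n₃ = 3, and the known step contributing 1×(+1.82) V, the unknown satisfies 2·E° = 3×(+0.42) − 1×(+1.82) = -0.560.
E° = -0.560 / 2 = -0.280 V.

-0.280 V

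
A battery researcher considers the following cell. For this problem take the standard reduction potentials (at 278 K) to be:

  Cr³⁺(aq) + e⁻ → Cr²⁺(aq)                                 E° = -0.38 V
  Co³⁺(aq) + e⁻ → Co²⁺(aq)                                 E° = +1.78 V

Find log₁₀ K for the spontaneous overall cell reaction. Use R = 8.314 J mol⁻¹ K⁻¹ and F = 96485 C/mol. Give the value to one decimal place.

Cathode: Co³⁺/Co²⁺; anode: Cr³⁺/Cr²⁺. E°cell = (+1.78) − (-0.38) = +2.16 V, with n = 1.
ΔG° = −nFE° = −RT ln K, so ln K = nFE°/(RT) = (1)(96485)(+2.16) / ((8.314)(278)) = 90.169.
log₁₀ K = 90.169 / ln 10 = 39.2.

39.2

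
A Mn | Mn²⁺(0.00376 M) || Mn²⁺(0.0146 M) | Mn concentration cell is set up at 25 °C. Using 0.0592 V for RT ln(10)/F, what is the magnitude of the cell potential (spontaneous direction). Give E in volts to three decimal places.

+0.017 V

For a concentration cell E°cell = 0. The 0.0146 M side is the cathode (reduction is favoured where [Mn²⁺] is higher).
With n = 2, E = −(0.0592/2) log([Mn²⁺]ₐₙ/[Mn²⁺]꜀ₐₜ) = −(0.0592/2) log(0.00376/0.0146) = −(0.0592/2)(-0.589) = +0.017 V.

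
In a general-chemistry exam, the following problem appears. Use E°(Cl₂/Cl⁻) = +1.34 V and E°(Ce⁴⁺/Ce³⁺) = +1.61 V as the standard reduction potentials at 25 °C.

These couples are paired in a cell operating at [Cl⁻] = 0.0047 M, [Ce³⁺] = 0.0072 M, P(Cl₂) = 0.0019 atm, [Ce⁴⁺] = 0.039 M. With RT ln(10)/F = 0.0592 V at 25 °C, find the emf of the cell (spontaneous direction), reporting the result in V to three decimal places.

+0.256 V

Ce⁴⁺/Ce³⁺ is the cathode (higher E°), Cl₂/Cl⁻ the anode: E°cell = +1.61 − (+1.34) = +0.27 V, n = 2.
Overall: 2 Ce⁴⁺(aq) + 2 Cl⁻(aq) → 2 Ce³⁺(aq) + Cl₂(g)
Q = [Ce³⁺]^2·P(Cl₂) / ([Ce⁴⁺]^2·[Cl⁻]^2); log Q = 0.467.
E = E° − (0.0592/n) log Q = +0.27 − (0.0592/2)(0.467) = +0.256 V.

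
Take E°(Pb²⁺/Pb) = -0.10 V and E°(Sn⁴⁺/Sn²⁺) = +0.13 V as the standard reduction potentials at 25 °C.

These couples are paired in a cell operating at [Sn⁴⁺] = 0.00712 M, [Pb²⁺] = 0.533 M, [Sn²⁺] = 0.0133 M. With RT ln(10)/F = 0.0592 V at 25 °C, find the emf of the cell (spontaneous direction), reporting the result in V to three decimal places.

+0.230 V

Sn⁴⁺/Sn²⁺ is the cathode (higher E°), Pb²⁺/Pb the anode: E°cell = +0.13 − (-0.10) = +0.23 V, n = 2.
Overall: Sn⁴⁺(aq) + Pb(s) → Sn²⁺(aq) + Pb²⁺(aq)
Q = [Sn²⁺]·[Pb²⁺] / ([Sn⁴⁺]); log Q = -0.002.
E = E° − (0.0592/n) log Q = +0.23 − (0.0592/2)(-0.002) = +0.230 V.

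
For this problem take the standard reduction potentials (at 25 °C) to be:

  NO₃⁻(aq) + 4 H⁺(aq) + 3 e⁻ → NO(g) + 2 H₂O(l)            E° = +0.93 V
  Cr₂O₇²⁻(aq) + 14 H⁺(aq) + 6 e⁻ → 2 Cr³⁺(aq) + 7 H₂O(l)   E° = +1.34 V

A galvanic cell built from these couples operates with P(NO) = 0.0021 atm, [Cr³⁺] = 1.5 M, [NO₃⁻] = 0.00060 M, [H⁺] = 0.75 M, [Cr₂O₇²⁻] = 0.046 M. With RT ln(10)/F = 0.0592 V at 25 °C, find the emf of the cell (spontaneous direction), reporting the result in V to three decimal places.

+0.397 V

Cr₂O₇²⁻/Cr³⁺ is the cathode (higher E°), NO₃⁻/NO the anode: E°cell = +1.34 − (+0.93) = +0.41 V, n = 6.
Overall: Cr₂O₇²⁻(aq) + 6 H⁺(aq) + 2 NO(g) → 2 Cr³⁺(aq) + 3 H₂O(l) + 2 NO₃⁻(aq)
Q = [Cr³⁺]^2·[NO₃⁻]^2 / ([Cr₂O₇²⁻]·[H⁺]^6·P(NO)^2); log Q = 1.351.
E = E° − (0.0592/n) log Q = +0.41 − (0.0592/6)(1.351) = +0.397 V.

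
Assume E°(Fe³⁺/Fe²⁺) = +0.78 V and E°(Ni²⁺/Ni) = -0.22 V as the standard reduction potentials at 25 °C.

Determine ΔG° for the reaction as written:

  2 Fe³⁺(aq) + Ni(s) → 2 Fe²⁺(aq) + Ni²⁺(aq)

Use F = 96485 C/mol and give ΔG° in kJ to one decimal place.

As written, Fe³⁺/Fe²⁺ is reduced (cathode) and Ni²⁺/Ni is oxidised (anode), so E°cell = (+0.78) − (-0.22) = +1.00 V.
Balancing electrons gives n = 2.
ΔG° = −nFE° = −(2)(96485)(+1.00) = -192,970 J = -193.0 kJ.

-193.0 kJ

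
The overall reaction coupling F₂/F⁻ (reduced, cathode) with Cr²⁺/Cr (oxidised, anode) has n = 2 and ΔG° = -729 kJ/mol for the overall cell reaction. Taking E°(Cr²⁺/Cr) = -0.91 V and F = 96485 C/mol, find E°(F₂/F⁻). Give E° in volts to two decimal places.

E°cell = −ΔG°/(nF) = −(-729×10³)/((2)(96485)) = +3.778 V.
Since F₂/F⁻ is the cathode and Cr²⁺/Cr the anode, E°cell = E°(F₂/F⁻) − E°(Cr²⁺/Cr).
So E°(F₂/F⁻) = E°cell + E°(Cr²⁺/Cr) = +3.778 + (-0.91) = +2.87 V.

+2.87 V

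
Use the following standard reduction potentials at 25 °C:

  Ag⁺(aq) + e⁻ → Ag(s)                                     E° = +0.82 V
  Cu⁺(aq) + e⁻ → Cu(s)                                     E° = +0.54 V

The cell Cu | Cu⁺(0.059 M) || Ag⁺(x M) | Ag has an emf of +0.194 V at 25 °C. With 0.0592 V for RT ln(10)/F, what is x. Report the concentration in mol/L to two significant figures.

0.0021 M

Ag⁺/Ag is the cathode, Cu⁺/Cu the anode: E°cell = +0.28 V, n = 1.
Overall reaction: Ag⁺(aq) + Cu(s) → Ag(s) + Cu⁺(aq); Q = [Cu⁺]^1/[Ag⁺]^1.
From E = E° − (0.0592/n) log Q: log Q = (E° − E)·n/0.0592 = (+0.28 − (+0.194))·1/0.0592 = 1.4527.
So 1·log[Ag⁺] = 1·log(0.059) − log Q = -1.2291 − (1.4527) = -2.6818; [Ag⁺] = 10^(-2.6818) ≈ 0.0021 M.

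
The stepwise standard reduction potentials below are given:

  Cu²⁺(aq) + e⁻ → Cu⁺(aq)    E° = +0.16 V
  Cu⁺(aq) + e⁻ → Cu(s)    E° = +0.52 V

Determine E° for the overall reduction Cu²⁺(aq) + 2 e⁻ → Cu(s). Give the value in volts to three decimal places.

+0.340 V

Since ΔG° = −nFE° is additive over sequential reductions, n₃E°₃ = n₁E°₁ + n₂E°₂.
E°₃ = (1×+0.16 + 1×+0.52) / 2 = (+0.680) / 2 = +0.340 V.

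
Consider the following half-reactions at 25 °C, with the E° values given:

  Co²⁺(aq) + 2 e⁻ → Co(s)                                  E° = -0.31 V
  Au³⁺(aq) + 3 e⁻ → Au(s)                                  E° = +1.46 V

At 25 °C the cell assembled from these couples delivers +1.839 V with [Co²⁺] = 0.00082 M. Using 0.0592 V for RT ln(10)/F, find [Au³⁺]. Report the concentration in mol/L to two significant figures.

0.074 M

Au³⁺/Au is the cathode, Co²⁺/Co the anode: E°cell = +1.77 V, n = 6.
Overall reaction: 2 Au³⁺(aq) + 3 Co(s) → 2 Au(s) + 3 Co²⁺(aq); Q = [Co²⁺]^3/[Au³⁺]^2.
From E = E° − (0.0592/n) log Q: log Q = (E° − E)·n/0.0592 = (+1.77 − (+1.839))·6/0.0592 = -6.9932.
So 2·log[Au³⁺] = 3·log(0.00082) − log Q = -9.2586 − (-6.9932) = -2.2654; log[Au³⁺] = -2.2654 / 2 = -1.1327; [Au³⁺] = 10^(-1.1327) ≈ 0.074 M.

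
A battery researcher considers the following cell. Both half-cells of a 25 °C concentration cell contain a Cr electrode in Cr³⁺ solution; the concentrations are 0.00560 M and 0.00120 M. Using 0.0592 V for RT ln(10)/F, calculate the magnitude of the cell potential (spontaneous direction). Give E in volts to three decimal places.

For a concentration cell E°cell = 0. The 0.00560 M side is the cathode (reduction is favoured where [Cr³⁺] is higher).
With n = 3, E = −(0.0592/3) log([Cr³⁺]ₐₙ/[Cr³⁺]꜀ₐₜ) = −(0.0592/3) log(0.0012/0.0056) = −(0.0592/3)(-0.669) = +0.013 V.

+0.013 V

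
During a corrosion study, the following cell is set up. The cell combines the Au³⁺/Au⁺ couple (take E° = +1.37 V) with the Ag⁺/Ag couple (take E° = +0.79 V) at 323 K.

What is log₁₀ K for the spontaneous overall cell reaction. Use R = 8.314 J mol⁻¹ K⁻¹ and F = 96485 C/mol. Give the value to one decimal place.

18.1

Cathode: Au³⁺/Au⁺; anode: Ag⁺/Ag. E°cell = (+1.37) − (+0.79) = +0.58 V, with n = 2.
ΔG° = −nFE° = −RT ln K, so ln K = nFE°/(RT) = (2)(96485)(+0.58) / ((8.314)(323)) = 41.678.
log₁₀ K = 41.678 / ln 10 = 18.1.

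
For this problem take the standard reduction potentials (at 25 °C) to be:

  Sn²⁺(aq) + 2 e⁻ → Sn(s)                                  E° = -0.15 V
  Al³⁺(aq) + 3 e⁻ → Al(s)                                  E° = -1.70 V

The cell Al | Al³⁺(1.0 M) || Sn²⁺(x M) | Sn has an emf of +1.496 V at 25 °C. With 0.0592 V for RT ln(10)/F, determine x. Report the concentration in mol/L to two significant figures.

Sn²⁺/Sn is the cathode, Al³⁺/Al the anode: E°cell = +1.55 V, n = 6.
Overall reaction: 3 Sn²⁺(aq) + 2 Al(s) → 3 Sn(s) + 2 Al³⁺(aq); Q = [Al³⁺]^2/[Sn²⁺]^3.
From E = E° − (0.0592/n) log Q: log Q = (E° − E)·n/0.0592 = (+1.55 − (+1.496))·6/0.0592 = 5.4730.
So 3·log[Sn²⁺] = 2·log(1) − log Q = 0.0000 − (5.4730) = -5.4730; log[Sn²⁺] = -5.4730 / 3 = -1.8243; [Sn²⁺] = 10^(-1.8243) ≈ 0.015 M.

0.015 M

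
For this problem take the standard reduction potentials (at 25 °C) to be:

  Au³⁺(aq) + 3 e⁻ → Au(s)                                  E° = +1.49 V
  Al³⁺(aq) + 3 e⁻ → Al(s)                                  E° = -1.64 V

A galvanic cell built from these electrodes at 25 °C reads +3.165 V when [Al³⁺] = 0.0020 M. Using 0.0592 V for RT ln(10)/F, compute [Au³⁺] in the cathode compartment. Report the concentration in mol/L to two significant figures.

0.12 M

Au³⁺/Au is the cathode, Al³⁺/Al the anode: E°cell = +3.13 V, n = 3.
Overall reaction: Au³⁺(aq) + Al(s) → Au(s) + Al³⁺(aq); Q = [Al³⁺]^1/[Au³⁺]^1.
From E = E° − (0.0592/n) log Q: log Q = (E° − E)·n/0.0592 = (+3.13 − (+3.165))·3/0.0592 = -1.7736.
So 1·log[Au³⁺] = 1·log(0.002) − log Q = -2.6990 − (-1.7736) = -0.9254; [Au³⁺] = 10^(-0.9254) ≈ 0.12 M.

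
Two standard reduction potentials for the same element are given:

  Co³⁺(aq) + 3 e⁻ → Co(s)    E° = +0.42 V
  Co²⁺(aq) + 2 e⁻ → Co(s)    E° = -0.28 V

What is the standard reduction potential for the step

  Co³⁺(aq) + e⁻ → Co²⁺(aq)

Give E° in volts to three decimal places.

Sequential free energies add, so n₃E°₃ = n₁E°₁ + n₂E°₂.
With n₃ = 3, and the known step contributing 2×(-0.28) V, the unknown satisfies 1·E° = 3×(+0.42) − 2×(-0.28) = +1.820.
E° = +1.820 / 1 = +1.820 V.

+1.820 V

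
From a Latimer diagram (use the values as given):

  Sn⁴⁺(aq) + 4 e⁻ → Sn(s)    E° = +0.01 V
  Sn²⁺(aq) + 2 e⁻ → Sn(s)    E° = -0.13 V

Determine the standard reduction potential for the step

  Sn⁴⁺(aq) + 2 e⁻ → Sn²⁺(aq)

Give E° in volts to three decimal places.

Sequential free energies add, so n₃E°₃ = n₁E°₁ + n₂E°₂.
With n₃ = 4, and the known step contributing 2×(-0.13) V, the unknown satisfies 2·E° = 4×(+0.01) − 2×(-0.13) = +0.300.
E° = +0.300 / 2 = +0.150 V.

+0.150 V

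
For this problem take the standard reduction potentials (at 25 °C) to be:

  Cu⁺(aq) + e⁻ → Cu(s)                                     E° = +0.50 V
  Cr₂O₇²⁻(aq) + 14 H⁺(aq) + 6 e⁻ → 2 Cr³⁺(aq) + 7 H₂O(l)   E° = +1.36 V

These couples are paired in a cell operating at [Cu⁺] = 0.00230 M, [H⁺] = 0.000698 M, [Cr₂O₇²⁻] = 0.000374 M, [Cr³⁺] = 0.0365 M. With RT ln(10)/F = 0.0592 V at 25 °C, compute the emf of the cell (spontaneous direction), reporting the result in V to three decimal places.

+0.575 V

Cr₂O₇²⁻/Cr³⁺ is the cathode (higher E°), Cu⁺/Cu the anode: E°cell = +1.36 − (+0.50) = +0.86 V, n = 6.
Overall: Cr₂O₇²⁻(aq) + 14 H⁺(aq) + 6 Cu(s) → 2 Cr³⁺(aq) + 7 H₂O(l) + 6 Cu⁺(aq)
Q = [Cr³⁺]^2·[Cu⁺]^6 / ([Cr₂O₇²⁻]·[H⁺]^14); log Q = 28.908.
E = E° − (0.0592/n) log Q = +0.86 − (0.0592/6)(28.908) = +0.575 V.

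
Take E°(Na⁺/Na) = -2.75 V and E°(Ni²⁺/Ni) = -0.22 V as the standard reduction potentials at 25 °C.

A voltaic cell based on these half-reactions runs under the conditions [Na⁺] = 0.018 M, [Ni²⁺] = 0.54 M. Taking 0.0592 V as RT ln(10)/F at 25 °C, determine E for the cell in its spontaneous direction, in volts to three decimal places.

+2.625 V

Ni²⁺/Ni is the cathode (higher E°), Na⁺/Na the anode: E°cell = -0.22 − (-2.75) = +2.53 V, n = 2.
Overall: Ni²⁺(aq) + 2 Na(s) → Ni(s) + 2 Na⁺(aq)
Q = [Na⁺]^2 / ([Ni²⁺]); log Q = -3.222.
E = E° − (0.0592/n) log Q = +2.53 − (0.0592/2)(-3.222) = +2.625 V.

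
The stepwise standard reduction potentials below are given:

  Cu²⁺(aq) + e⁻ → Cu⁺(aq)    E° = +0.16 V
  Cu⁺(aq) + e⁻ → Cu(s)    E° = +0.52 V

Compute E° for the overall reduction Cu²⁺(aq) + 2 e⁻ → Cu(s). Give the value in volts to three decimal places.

Adding the free-energy changes (−nFE°) of the two steps gives −n₃FE°₃ = −n₁FE°₁ − n₂FE°₂.
E°₃ = (1×+0.16 + 1×+0.52) / 2 = (+0.680) / 2 = +0.340 V.

+0.340 V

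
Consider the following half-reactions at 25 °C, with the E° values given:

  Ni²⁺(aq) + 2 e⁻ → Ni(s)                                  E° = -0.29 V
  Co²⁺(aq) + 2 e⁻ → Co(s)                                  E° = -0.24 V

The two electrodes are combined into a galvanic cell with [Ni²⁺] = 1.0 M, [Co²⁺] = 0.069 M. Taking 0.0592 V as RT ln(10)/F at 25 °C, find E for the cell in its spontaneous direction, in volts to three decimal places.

+0.016 V

Co²⁺/Co is the cathode (higher E°), Ni²⁺/Ni the anode: E°cell = -0.24 − (-0.29) = +0.05 V, n = 2.
Overall: Co²⁺(aq) + Ni(s) → Co(s) + Ni²⁺(aq)
Q = [Ni²⁺] / ([Co²⁺]); log Q = 1.161.
E = E° − (0.0592/n) log Q = +0.05 − (0.0592/2)(1.161) = +0.016 V.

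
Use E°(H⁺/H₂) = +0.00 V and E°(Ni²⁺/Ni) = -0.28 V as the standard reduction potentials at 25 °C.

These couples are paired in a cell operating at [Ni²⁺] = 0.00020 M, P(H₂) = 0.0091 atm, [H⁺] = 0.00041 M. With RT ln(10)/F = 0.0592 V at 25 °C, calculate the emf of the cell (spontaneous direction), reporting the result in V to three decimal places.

H⁺/H₂ is the cathode (higher E°), Ni²⁺/Ni the anode: E°cell = +0.00 − (-0.28) = +0.28 V, n = 2.
Overall: 2 H⁺(aq) + Ni(s) → H₂(g) + Ni²⁺(aq)
Q = P(H₂)·[Ni²⁺] / ([H⁺]^2); log Q = 1.035.
E = E° − (0.0592/n) log Q = +0.28 − (0.0592/2)(1.035) = +0.249 V.

+0.249 V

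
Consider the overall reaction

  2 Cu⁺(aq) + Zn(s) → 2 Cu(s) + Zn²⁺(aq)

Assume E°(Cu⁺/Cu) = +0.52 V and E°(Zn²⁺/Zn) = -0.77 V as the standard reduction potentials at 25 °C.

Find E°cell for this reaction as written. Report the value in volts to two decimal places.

+1.29 V

The Cu⁺/Cu couple has the higher reduction potential, so it is the cathode; Zn²⁺/Zn is oxidised at the anode.
E°cell = E°(cathode) − E°(anode) = (+0.52) − (-0.77) = +1.29 V.
Since E°cell > 0, the reaction is spontaneous under standard conditions.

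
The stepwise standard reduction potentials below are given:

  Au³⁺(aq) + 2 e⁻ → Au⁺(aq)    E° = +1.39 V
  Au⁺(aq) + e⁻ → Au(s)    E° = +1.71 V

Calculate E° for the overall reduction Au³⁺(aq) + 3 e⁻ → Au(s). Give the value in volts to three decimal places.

+1.497 V

Standard free energies of sequential steps add: ΔG°₃ = ΔG°₁ + ΔG°₂, so n₃E°₃ = n₁E°₁ + n₂E°₂.
E°₃ = (2×+1.39 + 1×+1.71) / 3 = (+4.490) / 3 = +1.497 V.
Simply averaging or adding the two E° values would be wrong; the electron-weighted sum is required.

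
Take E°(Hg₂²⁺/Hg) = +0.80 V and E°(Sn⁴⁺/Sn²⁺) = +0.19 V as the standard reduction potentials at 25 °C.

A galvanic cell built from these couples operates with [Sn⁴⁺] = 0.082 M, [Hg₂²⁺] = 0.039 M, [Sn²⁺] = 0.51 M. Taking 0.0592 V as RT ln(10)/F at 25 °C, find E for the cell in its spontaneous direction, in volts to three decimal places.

Hg₂²⁺/Hg is the cathode (higher E°), Sn⁴⁺/Sn²⁺ the anode: E°cell = +0.80 − (+0.19) = +0.61 V, n = 2.
Overall: Hg₂²⁺(aq) + Sn²⁺(aq) → 2 Hg(l) + Sn⁴⁺(aq)
Q = [Sn⁴⁺] / ([Hg₂²⁺]·[Sn²⁺]); log Q = 0.615.
E = E° − (0.0592/n) log Q = +0.61 − (0.0592/2)(0.615) = +0.592 V.

+0.592 V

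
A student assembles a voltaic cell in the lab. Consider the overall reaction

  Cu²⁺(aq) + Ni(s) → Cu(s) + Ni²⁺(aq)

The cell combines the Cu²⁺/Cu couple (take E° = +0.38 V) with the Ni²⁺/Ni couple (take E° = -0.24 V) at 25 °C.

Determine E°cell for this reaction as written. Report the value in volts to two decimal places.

The Cu²⁺/Cu couple has the higher reduction potential, so it is the cathode; Ni²⁺/Ni is oxidised at the anode.
E°cell = E°(cathode) − E°(anode) = (+0.38) − (-0.24) = +0.62 V.

+0.62 V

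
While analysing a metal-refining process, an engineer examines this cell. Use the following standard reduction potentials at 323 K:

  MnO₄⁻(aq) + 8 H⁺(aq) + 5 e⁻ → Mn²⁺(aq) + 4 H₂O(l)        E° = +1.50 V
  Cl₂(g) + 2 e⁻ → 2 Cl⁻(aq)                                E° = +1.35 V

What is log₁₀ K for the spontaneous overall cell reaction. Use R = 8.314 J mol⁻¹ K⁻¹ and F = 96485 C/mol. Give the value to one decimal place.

Cathode: MnO₄⁻/Mn²⁺; anode: Cl₂/Cl⁻. E°cell = (+1.50) − (+1.35) = +0.15 V, with n = 10.
ΔG° = −nFE° = −RT ln K, so ln K = nFE°/(RT) = (10)(96485)(+0.15) / ((8.314)(323)) = 53.894.
log₁₀ K = 53.894 / ln 10 = 23.4.

23.4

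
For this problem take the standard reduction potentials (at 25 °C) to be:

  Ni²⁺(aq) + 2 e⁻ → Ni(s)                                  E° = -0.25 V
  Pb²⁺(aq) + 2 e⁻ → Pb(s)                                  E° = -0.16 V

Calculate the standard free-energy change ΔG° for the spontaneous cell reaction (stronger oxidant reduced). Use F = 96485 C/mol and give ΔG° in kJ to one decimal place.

Pb²⁺/Pb (E° = -0.16 V) is the cathode; Ni²⁺/Ni (E° = -0.25 V) is the anode, so E°cell = +0.09 V.
Balancing electrons gives n = 2 (lcm of 2 and 2).
ΔG° = −nFE° = −(2)(96485)(+0.09) = -17,367 J = -17.4 kJ.

-17.4 kJ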